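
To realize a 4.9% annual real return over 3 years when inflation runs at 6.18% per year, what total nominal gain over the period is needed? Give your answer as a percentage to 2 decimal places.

Required annual nominal rate: (1+4.9%)(1+6.18%) − 1 = 11.38282%.
Cumulative over 3 years: (1 + 0.1138282)^3 − 1 ≈ 0.38183.

38.18%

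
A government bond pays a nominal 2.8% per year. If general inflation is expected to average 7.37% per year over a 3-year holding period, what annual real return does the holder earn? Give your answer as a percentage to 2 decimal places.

With constant rates the annual real return is the same each year: (1+2.8%)/(1+7.37%) − 1 = -0.04256.

-4.26%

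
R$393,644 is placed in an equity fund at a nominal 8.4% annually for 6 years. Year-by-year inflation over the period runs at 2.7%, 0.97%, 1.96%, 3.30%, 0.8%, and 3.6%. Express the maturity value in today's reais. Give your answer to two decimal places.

R$559,971.72

Nominal value at maturity: R$393,644 × (1 + 8.4%)^6 ≈ R$638,674.14.
Price-level factor over 6 years: 1.027 × 1.0097 × 1.0196 × 1.0330 × 1.008 × 1.036 ≈ 1.1405471291.
The maturity value deflated by that factor is the answer in today's purchasing power.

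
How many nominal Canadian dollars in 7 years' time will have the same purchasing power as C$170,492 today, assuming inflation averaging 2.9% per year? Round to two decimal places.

C$208,262.76

Cumulative price-level factor: (1+2.9%)^7 ≈ 1.2215398048.
The nominal amount required is C$170,492 scaled up by that factor.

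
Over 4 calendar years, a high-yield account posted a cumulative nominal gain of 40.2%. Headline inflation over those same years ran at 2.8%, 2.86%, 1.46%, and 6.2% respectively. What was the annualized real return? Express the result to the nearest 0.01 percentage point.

Cumulative inflation factor: 1.028 × 1.0286 × 1.0146 × 1.062 ≈ 1.13935.
Nominal growth factor: 1.40200. Real growth factor = 1.40200 / 1.13935 ≈ 1.23052.
Annualized: 1.23052^(1/4) − 1 ≈ 0.05323.

5.32%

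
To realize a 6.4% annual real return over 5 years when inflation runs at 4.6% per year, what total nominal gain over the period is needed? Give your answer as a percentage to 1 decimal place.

70.8%

Required annual nominal rate: (1+6.4%)(1+4.6%) − 1 = 11.2944%.
Cumulative over 5 years: (1 + 0.112944)^5 − 1 ≈ 0.70752.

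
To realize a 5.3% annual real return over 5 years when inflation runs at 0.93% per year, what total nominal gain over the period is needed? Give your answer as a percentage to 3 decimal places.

Required annual nominal rate: (1+5.3%)(1+0.93%) − 1 = 6.27929%.
Cumulative over 5 years: (1 + 0.0627929)^5 − 1 ≈ 0.35595.

35.595%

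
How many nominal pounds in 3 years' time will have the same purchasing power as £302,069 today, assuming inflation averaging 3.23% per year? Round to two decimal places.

£332,295.10

Cumulative price-level factor: (1+3.23%)^3 ≈ 1.1000635683.
The nominal amount required is £302,069 scaled up by that factor.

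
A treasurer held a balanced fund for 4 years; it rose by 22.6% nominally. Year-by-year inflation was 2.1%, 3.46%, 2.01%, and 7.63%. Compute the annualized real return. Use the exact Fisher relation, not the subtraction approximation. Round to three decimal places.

1.398%

Cumulative inflation factor: 1.021 × 1.0346 × 1.0201 × 1.0763 ≈ 1.15978.
Nominal growth factor: 1.22600. Real growth factor = 1.22600 / 1.15978 ≈ 1.05710.
Annualized: 1.05710^(1/4) − 1 ≈ 0.01398.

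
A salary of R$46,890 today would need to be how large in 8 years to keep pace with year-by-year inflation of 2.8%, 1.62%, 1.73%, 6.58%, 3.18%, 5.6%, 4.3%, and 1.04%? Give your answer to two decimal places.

Cumulative price-level factor: 1.028 × 1.0162 × 1.0173 × 1.0658 × 1.0318 × 1.056 × 1.043 × 1.0104 ≈ 1.3005712618.
The nominal amount required is R$46,890 scaled up by that factor.

R$60,983.79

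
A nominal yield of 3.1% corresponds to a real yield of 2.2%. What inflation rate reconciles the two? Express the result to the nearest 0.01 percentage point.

From (1+r_nom) = (1+r_real)(1+π), we get 1+π = (1 + 3.1%)/(1 + 2.2%) = 1.031/1.022 ≈ 1.00881.
So π ≈ 0.8806%.

0.88%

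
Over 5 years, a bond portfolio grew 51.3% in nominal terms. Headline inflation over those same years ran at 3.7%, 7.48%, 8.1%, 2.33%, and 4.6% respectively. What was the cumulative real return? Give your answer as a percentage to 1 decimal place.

Cumulative inflation factor: 1.037 × 1.0748 × 1.081 × 1.0233 × 1.046 ≈ 1.28963.
Nominal growth factor: 1.51300. Real growth factor = 1.51300 / 1.28963 ≈ 1.17320.
Total real return ≈ 17.3200%.

17.3%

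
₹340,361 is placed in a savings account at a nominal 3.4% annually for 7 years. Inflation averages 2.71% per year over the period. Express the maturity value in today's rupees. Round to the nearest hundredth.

Nominal value at maturity: ₹340,361 × (1 + 3.4%)^7 ≈ ₹430,113.98.
Price-level factor over 7 years: (1 + 2.71%)^7 ≈ 1.2058383851.
Dividing the nominal maturity value by the price-level factor gives the value in today's money.

₹356,692.89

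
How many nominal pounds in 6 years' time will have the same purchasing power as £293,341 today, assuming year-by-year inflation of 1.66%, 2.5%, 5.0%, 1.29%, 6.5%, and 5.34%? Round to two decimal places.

Cumulative price-level factor: 1.0166 × 1.025 × 1.050 × 1.0129 × 1.065 × 1.0534 ≈ 1.2432909224.
The nominal amount required is £293,341 scaled up by that factor.

£364,708.20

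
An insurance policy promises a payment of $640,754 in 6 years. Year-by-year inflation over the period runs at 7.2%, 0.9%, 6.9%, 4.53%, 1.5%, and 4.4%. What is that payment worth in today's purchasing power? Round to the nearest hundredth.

Price-level factor over 6 years: 1.072 × 1.009 × 1.069 × 1.0453 × 1.015 × 1.044 ≈ 1.2807700051.
Purchasing power today: $640,754 divided by that factor.

$500,288.11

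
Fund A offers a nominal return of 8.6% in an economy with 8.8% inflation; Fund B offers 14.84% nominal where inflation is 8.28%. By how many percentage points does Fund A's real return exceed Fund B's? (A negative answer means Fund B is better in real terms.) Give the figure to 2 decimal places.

Fund A real return: 1.086/1.088 − 1 = -0.184%.
Fund B real return: 1.1484/1.0828 − 1 = 6.058%.
Difference: -0.184 − 6.058 = -6.242 pp.

-6.24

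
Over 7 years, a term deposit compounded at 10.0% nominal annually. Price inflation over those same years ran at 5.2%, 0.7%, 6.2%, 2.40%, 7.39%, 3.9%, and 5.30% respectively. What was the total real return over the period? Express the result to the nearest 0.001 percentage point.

43.970%

Cumulative inflation factor: 1.052 × 1.007 × 1.062 × 1.0240 × 1.0739 × 1.039 × 1.0530 ≈ 1.35356.
Nominal growth factor: 1.94872. Real growth factor = 1.94872 / 1.35356 ≈ 1.43970.
Total real return ≈ 43.9698%.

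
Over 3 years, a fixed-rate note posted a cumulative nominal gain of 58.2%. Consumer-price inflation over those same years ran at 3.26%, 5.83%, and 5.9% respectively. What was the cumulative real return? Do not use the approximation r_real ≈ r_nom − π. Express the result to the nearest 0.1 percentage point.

Cumulative inflation factor: 1.0326 × 1.0583 × 1.059 ≈ 1.15728.
Nominal growth factor: 1.58200. Real growth factor = 1.58200 / 1.15728 ≈ 1.36700.
Total real return ≈ 36.7003%.

36.7%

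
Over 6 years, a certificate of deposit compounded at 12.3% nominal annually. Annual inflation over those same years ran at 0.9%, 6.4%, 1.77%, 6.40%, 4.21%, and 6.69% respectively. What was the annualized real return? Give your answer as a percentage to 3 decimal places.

7.599%

Cumulative inflation factor: 1.009 × 1.064 × 1.0177 × 1.0640 × 1.0421 × 1.0669 ≈ 1.29249.
Nominal growth factor: 2.00576. Real growth factor = 2.00576 / 1.29249 ≈ 1.55186.
Annualized: 1.55186^(1/6) − 1 ≈ 0.07599.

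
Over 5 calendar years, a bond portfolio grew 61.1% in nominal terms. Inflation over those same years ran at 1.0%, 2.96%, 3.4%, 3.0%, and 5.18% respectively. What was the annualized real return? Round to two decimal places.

Cumulative inflation factor: 1.010 × 1.0296 × 1.034 × 1.030 × 1.0518 ≈ 1.16488.
Nominal growth factor: 1.61100. Real growth factor = 1.61100 / 1.16488 ≈ 1.38298.
Annualized: 1.38298^(1/5) − 1 ≈ 0.06700.

6.70%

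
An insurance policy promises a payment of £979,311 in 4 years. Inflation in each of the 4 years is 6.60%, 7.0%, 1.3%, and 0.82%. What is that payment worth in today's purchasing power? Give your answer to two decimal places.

£840,666.06

Price-level factor over 4 years: 1.0660 × 1.070 × 1.013 × 1.0082 ≈ 1.1649227341.
Purchasing power today: £979,311 divided by that factor.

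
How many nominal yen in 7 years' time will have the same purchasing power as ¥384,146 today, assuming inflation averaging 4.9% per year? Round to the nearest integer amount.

Cumulative price-level factor: (1+4.9%)^7 ≈ 1.3977465126.
Multiplying ¥384,146 by the price-level factor gives the future nominal sum.

¥536,939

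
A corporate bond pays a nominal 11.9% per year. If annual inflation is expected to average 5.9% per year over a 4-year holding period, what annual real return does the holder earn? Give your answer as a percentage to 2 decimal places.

5.67%

With constant rates the annual real return is the same each year: (1+11.9%)/(1+5.9%) − 1 = 0.05666.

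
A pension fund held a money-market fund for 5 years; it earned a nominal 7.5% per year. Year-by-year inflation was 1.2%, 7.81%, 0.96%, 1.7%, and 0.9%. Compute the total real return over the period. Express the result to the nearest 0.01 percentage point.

Cumulative inflation factor: 1.012 × 1.0781 × 1.0096 × 1.017 × 1.009 ≈ 1.13032.
Nominal growth factor: 1.43563. Real growth factor = 1.43563 / 1.13032 ≈ 1.27011.
Total real return ≈ 27.0110%.

27.01%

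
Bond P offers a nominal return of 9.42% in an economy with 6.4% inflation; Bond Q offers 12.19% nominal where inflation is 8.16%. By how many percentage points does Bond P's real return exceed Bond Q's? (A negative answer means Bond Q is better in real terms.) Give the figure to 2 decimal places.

Bond P real return: 1.0942/1.064 − 1 = 2.838%.
Bond Q real return: 1.1219/1.0816 − 1 = 3.726%.
Difference: 2.838 − 3.726 = -0.888 pp.

-0.89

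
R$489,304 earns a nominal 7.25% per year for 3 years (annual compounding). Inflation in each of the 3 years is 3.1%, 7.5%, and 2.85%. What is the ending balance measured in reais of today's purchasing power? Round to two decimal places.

Nominal value at maturity: R$489,304 × (1 + 7.25%)^3 ≈ R$603,629.80.
Price-level factor over 3 years: 1.031 × 1.075 × 1.0285 = 1.1399122625.
Dividing the nominal maturity value by the price-level factor gives the value in today's money.

R$529,540.58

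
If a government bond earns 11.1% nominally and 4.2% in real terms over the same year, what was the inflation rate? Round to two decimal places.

6.62%

From (1+r_nom) = (1+r_real)(1+π), we get 1+π = (1 + 11.1%)/(1 + 4.2%) = 1.111/1.042 ≈ 1.06622.
So π ≈ 6.6219%.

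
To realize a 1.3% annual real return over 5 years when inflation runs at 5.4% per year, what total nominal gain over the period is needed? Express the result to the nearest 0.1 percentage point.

Required annual nominal rate: (1+1.3%)(1+5.4%) − 1 = 6.7702%.
Cumulative over 5 years: (1 + 0.067702)^5 − 1 ≈ 0.38756.

38.8%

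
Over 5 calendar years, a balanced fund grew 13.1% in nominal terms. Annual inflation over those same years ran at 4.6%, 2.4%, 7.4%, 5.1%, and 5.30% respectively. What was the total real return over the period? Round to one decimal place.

Cumulative inflation factor: 1.046 × 1.024 × 1.074 × 1.051 × 1.0530 ≈ 1.27311.
Nominal growth factor: 1.13100. Real growth factor = 1.13100 / 1.27311 ≈ 0.88837.
Total real return ≈ -11.1626%.

-11.2%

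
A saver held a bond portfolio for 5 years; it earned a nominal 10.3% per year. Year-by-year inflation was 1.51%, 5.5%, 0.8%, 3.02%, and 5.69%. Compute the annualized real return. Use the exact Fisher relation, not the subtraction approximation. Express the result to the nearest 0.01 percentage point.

Cumulative inflation factor: 1.0151 × 1.055 × 1.008 × 1.0302 × 1.0569 ≈ 1.17538.
Nominal growth factor: 1.63259. Real growth factor = 1.63259 / 1.17538 ≈ 1.38899.
Annualized: 1.38899^(1/5) − 1 ≈ 0.06792.

6.79%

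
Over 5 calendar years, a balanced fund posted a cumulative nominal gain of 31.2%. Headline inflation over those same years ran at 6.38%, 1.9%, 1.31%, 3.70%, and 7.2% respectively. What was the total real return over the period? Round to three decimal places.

7.467%

Cumulative inflation factor: 1.0638 × 1.019 × 1.0131 × 1.0370 × 1.072 ≈ 1.22084.
Nominal growth factor: 1.31200. Real growth factor = 1.31200 / 1.22084 ≈ 1.07467.
Total real return ≈ 7.4667%.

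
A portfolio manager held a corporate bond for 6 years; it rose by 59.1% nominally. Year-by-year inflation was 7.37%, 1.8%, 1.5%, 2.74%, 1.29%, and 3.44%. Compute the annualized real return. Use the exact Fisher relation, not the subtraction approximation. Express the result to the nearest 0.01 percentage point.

Cumulative inflation factor: 1.0737 × 1.018 × 1.015 × 1.0274 × 1.0129 × 1.0344 ≈ 1.19424.
Nominal growth factor: 1.59100. Real growth factor = 1.59100 / 1.19424 ≈ 1.33223.
Annualized: 1.33223^(1/6) − 1 ≈ 0.04897.

4.90%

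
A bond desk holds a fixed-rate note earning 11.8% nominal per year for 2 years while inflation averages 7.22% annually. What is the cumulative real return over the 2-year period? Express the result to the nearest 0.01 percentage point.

The annual real rate is (1+11.8%)/(1+7.22%) − 1 = 4.2716%.
Compounded over 2 years: (1 + 0.042716)^2 − 1 ≈ 0.08726.

8.73%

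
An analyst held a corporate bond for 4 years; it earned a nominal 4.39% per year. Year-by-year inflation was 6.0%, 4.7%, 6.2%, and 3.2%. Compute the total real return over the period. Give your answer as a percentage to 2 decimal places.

-2.37%

Cumulative inflation factor: 1.060 × 1.047 × 1.062 × 1.032 ≈ 1.21634.
Nominal growth factor: 1.18751. Real growth factor = 1.18751 / 1.21634 ≈ 0.97629.
Total real return ≈ -2.3710%.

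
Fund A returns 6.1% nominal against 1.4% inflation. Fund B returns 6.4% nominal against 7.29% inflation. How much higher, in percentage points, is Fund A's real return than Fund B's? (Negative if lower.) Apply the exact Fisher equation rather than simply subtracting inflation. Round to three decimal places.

5.465

Fund A real return: 1.061/1.014 − 1 = 4.6351%.
Fund B real return: 1.064/1.0729 − 1 = -0.8295%.
Difference: 4.6351 − (-0.8295) = 5.4646 pp.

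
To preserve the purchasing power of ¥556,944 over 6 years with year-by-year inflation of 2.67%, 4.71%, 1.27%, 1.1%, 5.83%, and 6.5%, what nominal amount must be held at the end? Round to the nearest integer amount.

Cumulative price-level factor: 1.0267 × 1.0471 × 1.0127 × 1.011 × 1.0583 × 1.065 ≈ 1.2405723321.
The nominal amount required is ¥556,944 scaled up by that factor.

¥690,929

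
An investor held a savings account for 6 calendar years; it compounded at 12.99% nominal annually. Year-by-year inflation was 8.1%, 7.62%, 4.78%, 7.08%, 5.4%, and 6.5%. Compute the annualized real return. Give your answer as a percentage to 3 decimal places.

Cumulative inflation factor: 1.081 × 1.0762 × 1.0478 × 1.0708 × 1.054 × 1.065 ≈ 1.46520.
Nominal growth factor: 2.08085. Real growth factor = 2.08085 / 1.46520 ≈ 1.42018.
Annualized: 1.42018^(1/6) − 1 ≈ 0.06021.

6.021%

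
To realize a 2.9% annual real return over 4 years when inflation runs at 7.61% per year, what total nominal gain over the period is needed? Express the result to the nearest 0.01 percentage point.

50.34%

Required annual nominal rate: (1+2.9%)(1+7.61%) − 1 = 10.73069%.
Cumulative over 4 years: (1 + 0.1073069)^4 − 1 ≈ 0.50339.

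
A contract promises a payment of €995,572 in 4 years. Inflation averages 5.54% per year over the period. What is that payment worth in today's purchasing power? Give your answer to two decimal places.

€802,424.75

Price-level factor over 4 years: (1 + 5.54%)^4 ≈ 1.2407045056.
Purchasing power today: €995,572 divided by that factor.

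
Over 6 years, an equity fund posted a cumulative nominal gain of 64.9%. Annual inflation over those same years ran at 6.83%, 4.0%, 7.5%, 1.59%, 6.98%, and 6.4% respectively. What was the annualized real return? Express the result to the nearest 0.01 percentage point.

Cumulative inflation factor: 1.0683 × 1.040 × 1.075 × 1.0159 × 1.0698 × 1.064 ≈ 1.38112.
Nominal growth factor: 1.64900. Real growth factor = 1.64900 / 1.38112 ≈ 1.19396.
Annualized: 1.19396^(1/6) − 1 ≈ 0.02999.

3.00%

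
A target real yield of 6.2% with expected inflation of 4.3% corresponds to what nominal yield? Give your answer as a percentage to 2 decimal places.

10.77%

By the Fisher equation, 1 + r_nom = (1 + 6.2%)(1 + 4.3%) = 1.062 × 1.043 = 1.107666.
So r_nom = 10.7666%.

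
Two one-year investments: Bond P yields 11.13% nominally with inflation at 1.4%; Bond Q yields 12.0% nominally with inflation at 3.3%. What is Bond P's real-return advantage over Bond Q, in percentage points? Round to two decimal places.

1.17

Bond P real return: 1.1113/1.014 − 1 = 9.596%.
Bond Q real return: 1.120/1.033 − 1 = 8.422%.
Difference: 9.596 − 8.422 = 1.174 pp.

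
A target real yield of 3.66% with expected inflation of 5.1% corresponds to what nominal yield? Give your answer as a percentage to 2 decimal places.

8.95%

By the Fisher equation, 1 + r_nom = (1 + 3.66%)(1 + 5.1%) = 1.0366 × 1.051 = 1.0894666.
So r_nom = 8.94666%.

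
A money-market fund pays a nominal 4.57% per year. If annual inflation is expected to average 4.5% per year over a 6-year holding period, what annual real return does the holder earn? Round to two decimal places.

With constant rates the annual real return is the same each year: (1+4.57%)/(1+4.5%) − 1 = 0.00067.

0.07%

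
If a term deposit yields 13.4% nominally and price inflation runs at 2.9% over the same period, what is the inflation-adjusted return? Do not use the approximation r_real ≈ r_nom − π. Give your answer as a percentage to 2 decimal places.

10.20%

Real return via the Fisher equation: (1 + 13.4%)/(1 + 2.9%) − 1 = 1.134/1.029 − 1 ≈ 0.10204.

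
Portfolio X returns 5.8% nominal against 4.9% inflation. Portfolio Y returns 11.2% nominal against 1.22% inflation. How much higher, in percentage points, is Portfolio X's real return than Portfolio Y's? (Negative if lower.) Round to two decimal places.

Portfolio X real return: 1.058/1.049 − 1 = 0.858%.
Portfolio Y real return: 1.112/1.0122 − 1 = 9.860%.
Difference: 0.858 − 9.860 = -9.002 pp.

-9.00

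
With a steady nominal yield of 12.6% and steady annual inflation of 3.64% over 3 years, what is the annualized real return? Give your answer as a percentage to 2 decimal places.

With constant rates the annual real return is the same each year: (1+12.6%)/(1+3.64%) − 1 = 0.08645.

8.65%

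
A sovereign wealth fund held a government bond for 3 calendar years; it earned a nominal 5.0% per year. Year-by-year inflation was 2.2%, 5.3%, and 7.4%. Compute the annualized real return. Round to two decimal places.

Cumulative inflation factor: 1.022 × 1.053 × 1.074 ≈ 1.15580.
Nominal growth factor: 1.15763. Real growth factor = 1.15763 / 1.15580 ≈ 1.00158.
Annualized: 1.00158^(1/3) − 1 ≈ 0.00053.

0.05%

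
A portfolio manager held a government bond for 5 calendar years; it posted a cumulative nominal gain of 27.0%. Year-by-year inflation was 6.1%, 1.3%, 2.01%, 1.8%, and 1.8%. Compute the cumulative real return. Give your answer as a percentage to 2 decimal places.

11.77%

Cumulative inflation factor: 1.061 × 1.013 × 1.0201 × 1.018 × 1.018 ≈ 1.13622.
Nominal growth factor: 1.27000. Real growth factor = 1.27000 / 1.13622 ≈ 1.11774.
Total real return ≈ 11.7739%.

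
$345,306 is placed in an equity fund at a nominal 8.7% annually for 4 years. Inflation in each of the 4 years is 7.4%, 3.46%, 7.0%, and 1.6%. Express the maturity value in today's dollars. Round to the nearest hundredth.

$399,087.44

Nominal value at maturity: $345,306 × (1 + 8.7%)^4 ≈ $482,083.54.
Price-level factor over 4 years: 1.074 × 1.0346 × 1.070 × 1.016 ≈ 1.2079646940.
The maturity value deflated by that factor is the answer in today's purchasing power.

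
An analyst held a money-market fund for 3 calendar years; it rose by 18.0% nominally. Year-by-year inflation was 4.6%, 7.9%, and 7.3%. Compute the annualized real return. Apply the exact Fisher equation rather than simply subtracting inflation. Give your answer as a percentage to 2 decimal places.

Cumulative inflation factor: 1.046 × 1.079 × 1.073 ≈ 1.21102.
Nominal growth factor: 1.18000. Real growth factor = 1.18000 / 1.21102 ≈ 0.97438.
Annualized: 0.97438^(1/3) − 1 ≈ -0.00861.

-0.86%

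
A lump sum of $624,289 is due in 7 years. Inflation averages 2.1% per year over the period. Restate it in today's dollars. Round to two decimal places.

Price-level factor over 7 years: (1 + 2.1%)^7 ≈ 1.1565920282.
Purchasing power today: $624,289 divided by that factor.

$539,765.95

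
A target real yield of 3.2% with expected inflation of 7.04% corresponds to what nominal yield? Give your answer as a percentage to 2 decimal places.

10.47%

By the Fisher equation, 1 + r_nom = (1 + 3.2%)(1 + 7.04%) = 1.032 × 1.0704 = 1.1046528.
So r_nom = 10.46528%.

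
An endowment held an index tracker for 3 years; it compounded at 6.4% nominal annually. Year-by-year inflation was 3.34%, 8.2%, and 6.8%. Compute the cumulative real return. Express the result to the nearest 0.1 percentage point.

Cumulative inflation factor: 1.0334 × 1.082 × 1.068 ≈ 1.19417.
Nominal growth factor: 1.20455. Real growth factor = 1.20455 / 1.19417 ≈ 1.00869.
Total real return ≈ 0.8690%.

0.9%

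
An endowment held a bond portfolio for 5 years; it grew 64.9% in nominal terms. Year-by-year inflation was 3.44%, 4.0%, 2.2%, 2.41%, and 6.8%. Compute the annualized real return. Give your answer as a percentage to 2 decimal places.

6.52%

Cumulative inflation factor: 1.0344 × 1.040 × 1.022 × 1.0241 × 1.068 ≈ 1.20250.
Nominal growth factor: 1.64900. Real growth factor = 1.64900 / 1.20250 ≈ 1.37131.
Annualized: 1.37131^(1/5) − 1 ≈ 0.06519.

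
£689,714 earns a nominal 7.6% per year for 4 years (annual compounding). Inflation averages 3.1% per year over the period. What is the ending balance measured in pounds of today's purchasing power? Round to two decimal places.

£818,245.20

Nominal value at maturity: £689,714 × (1 + 7.6%)^4 ≈ £924,523.87.
Price-level factor over 4 years: (1 + 3.1%)^4 ≈ 1.1298860875.
The maturity value deflated by that factor is the answer in today's purchasing power.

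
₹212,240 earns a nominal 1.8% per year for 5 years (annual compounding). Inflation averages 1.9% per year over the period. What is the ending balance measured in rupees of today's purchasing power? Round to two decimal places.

₹211,200.63

Nominal value at maturity: ₹212,240 × (1 + 1.8%)^5 ≈ ₹232,041.75.
Price-level factor over 5 years: (1 + 1.9%)^5 ≈ 1.0986792441.
The maturity value deflated by that factor is the answer in today's purchasing power.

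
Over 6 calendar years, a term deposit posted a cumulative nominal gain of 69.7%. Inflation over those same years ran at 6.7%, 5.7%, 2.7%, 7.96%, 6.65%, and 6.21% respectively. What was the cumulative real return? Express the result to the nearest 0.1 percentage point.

19.8%

Cumulative inflation factor: 1.067 × 1.057 × 1.027 × 1.0796 × 1.0665 × 1.0621 ≈ 1.41644.
Nominal growth factor: 1.69700. Real growth factor = 1.69700 / 1.41644 ≈ 1.19807.
Total real return ≈ 19.8072%.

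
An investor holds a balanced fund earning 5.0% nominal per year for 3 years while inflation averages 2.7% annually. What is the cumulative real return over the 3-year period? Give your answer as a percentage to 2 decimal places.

6.87%

The annual real rate is (1+5.0%)/(1+2.7%) − 1 = 2.2395%.
Compounded over 3 years: (1 + 0.022395)^3 − 1 ≈ 0.06870.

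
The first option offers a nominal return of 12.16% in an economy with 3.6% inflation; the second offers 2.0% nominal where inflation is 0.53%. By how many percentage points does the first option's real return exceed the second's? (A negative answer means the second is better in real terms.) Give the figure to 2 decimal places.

6.80

The first option real return: 1.1216/1.036 − 1 = 8.263%.
The second real return: 1.020/1.0053 − 1 = 1.462%.
Difference: 8.263 − 1.462 = 6.801 pp.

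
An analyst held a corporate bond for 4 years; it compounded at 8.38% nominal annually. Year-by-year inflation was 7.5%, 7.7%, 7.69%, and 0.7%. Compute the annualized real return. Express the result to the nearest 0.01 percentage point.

2.39%

Cumulative inflation factor: 1.075 × 1.077 × 1.0769 × 1.007 ≈ 1.25554.
Nominal growth factor: 1.37974. Real growth factor = 1.37974 / 1.25554 ≈ 1.09892.
Annualized: 1.09892^(1/4) − 1 ≈ 0.02386.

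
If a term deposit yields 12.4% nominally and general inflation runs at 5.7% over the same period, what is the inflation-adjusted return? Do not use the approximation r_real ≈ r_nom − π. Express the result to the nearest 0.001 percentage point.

Real return via the Fisher equation: (1 + 12.4%)/(1 + 5.7%) − 1 = 1.124/1.057 − 1 ≈ 0.06339.

6.339%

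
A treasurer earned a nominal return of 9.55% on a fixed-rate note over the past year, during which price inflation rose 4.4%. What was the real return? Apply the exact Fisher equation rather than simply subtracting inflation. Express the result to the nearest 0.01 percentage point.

Real return via the Fisher equation: (1 + 9.55%)/(1 + 4.4%) − 1 = 1.0955/1.044 − 1 ≈ 0.04933.

4.93%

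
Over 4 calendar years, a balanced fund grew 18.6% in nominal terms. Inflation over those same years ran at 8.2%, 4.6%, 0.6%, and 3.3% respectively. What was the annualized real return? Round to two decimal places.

0.21%

Cumulative inflation factor: 1.082 × 1.046 × 1.006 × 1.033 ≈ 1.17614.
Nominal growth factor: 1.18600. Real growth factor = 1.18600 / 1.17614 ≈ 1.00839.
Annualized: 1.00839^(1/4) − 1 ≈ 0.00209.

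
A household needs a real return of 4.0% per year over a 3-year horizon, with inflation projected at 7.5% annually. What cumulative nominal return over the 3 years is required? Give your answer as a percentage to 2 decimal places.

Required annual nominal rate: (1+4.0%)(1+7.5%) − 1 = 11.80%.
Cumulative over 3 years: (1 + 0.1180)^3 − 1 ≈ 0.39742.

39.74%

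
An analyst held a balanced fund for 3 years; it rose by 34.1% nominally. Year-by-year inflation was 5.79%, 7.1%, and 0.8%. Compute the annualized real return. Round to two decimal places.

Cumulative inflation factor: 1.0579 × 1.071 × 1.008 ≈ 1.14207.
Nominal growth factor: 1.34100. Real growth factor = 1.34100 / 1.14207 ≈ 1.17418.
Annualized: 1.17418^(1/3) − 1 ≈ 0.05498.

5.50%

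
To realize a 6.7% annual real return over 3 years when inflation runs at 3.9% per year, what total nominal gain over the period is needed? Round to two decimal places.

36.25%

Required annual nominal rate: (1+6.7%)(1+3.9%) − 1 = 10.8613%.
Cumulative over 3 years: (1 + 0.108613)^3 − 1 ≈ 0.36251.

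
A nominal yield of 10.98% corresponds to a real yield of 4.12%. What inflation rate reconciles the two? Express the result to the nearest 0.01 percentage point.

6.59%

From (1+r_nom) = (1+r_real)(1+π), we get 1+π = (1 + 10.98%)/(1 + 4.12%) = 1.1098/1.0412 ≈ 1.06589.
So π ≈ 6.5886%.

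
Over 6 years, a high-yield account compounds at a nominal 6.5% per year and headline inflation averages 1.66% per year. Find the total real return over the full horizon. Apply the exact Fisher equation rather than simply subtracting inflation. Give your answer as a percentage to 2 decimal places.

The annual real rate is (1+6.5%)/(1+1.66%) − 1 = 4.7610%.
Compounded over 6 years: (1 + 0.047610)^6 − 1 ≈ 0.32190.

32.19%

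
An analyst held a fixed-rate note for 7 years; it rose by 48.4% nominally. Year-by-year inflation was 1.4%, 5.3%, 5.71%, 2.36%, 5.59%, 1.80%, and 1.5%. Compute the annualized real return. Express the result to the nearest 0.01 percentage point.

2.36%

Cumulative inflation factor: 1.014 × 1.053 × 1.0571 × 1.0236 × 1.0559 × 1.0180 × 1.015 ≈ 1.26052.
Nominal growth factor: 1.48400. Real growth factor = 1.48400 / 1.26052 ≈ 1.17729.
Annualized: 1.17729^(1/7) − 1 ≈ 0.02359.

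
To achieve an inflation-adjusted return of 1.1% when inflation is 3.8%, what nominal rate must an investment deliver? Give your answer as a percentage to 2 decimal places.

4.94%

By the Fisher equation, 1 + r_nom = (1 + 1.1%)(1 + 3.8%) = 1.011 × 1.038 = 1.049418.
So r_nom = 4.9418%.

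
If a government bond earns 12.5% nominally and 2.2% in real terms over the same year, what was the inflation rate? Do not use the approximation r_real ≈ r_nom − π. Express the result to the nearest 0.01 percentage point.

10.08%

From (1+r_nom) = (1+r_real)(1+π), we get 1+π = (1 + 12.5%)/(1 + 2.2%) = 1.125/1.022 ≈ 1.10078.
So π ≈ 10.0783%.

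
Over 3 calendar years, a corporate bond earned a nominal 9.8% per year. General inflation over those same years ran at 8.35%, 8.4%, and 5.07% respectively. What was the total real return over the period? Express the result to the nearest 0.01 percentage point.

Cumulative inflation factor: 1.0835 × 1.084 × 1.0507 ≈ 1.23406.
Nominal growth factor: 1.32375. Real growth factor = 1.32375 / 1.23406 ≈ 1.07268.
Total real return ≈ 7.2680%.

7.27%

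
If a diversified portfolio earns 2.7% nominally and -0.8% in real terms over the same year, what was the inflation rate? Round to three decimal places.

3.528%

From (1+r_nom) = (1+r_real)(1+π), we get 1+π = (1 + 2.7%)/(1 − 0.8%) = 1.027/0.992 ≈ 1.03528.
So π ≈ 3.5282%.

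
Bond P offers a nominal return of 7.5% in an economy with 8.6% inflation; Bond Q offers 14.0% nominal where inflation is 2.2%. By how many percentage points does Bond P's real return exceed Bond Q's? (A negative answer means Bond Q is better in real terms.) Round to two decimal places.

Bond P real return: 1.075/1.086 − 1 = -1.013%.
Bond Q real return: 1.140/1.022 − 1 = 11.546%.
Difference: -1.013 − 11.546 = -12.559 pp.

-12.56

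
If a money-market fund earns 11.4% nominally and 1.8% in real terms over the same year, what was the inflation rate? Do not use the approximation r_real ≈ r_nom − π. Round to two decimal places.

9.43%

From (1+r_nom) = (1+r_real)(1+π), we get 1+π = (1 + 11.4%)/(1 + 1.8%) = 1.114/1.018 ≈ 1.09430.
So π ≈ 9.4303%.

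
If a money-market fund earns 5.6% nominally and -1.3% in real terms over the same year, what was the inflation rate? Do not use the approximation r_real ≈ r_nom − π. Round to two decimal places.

From (1+r_nom) = (1+r_real)(1+π), we get 1+π = (1 + 5.6%)/(1 − 1.3%) = 1.056/0.987 ≈ 1.06991.
So π ≈ 6.9909%.

6.99%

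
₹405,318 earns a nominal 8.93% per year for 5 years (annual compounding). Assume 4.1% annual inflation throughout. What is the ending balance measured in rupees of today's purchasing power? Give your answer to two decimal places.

Nominal value at maturity: ₹405,318 × (1 + 8.93%)^5 ≈ ₹621,632.07.
Price-level factor over 5 years: (1 + 4.1%)^5 ≈ 1.2225134547.
The maturity value deflated by that factor is the answer in today's purchasing power.

₹508,486.89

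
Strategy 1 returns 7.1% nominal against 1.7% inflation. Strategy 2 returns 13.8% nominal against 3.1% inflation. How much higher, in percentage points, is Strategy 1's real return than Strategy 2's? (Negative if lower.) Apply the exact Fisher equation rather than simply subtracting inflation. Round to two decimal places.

-5.07

Strategy 1 real return: 1.071/1.017 − 1 = 5.310%.
Strategy 2 real return: 1.138/1.031 − 1 = 10.378%.
Difference: 5.310 − 10.378 = -5.068 pp.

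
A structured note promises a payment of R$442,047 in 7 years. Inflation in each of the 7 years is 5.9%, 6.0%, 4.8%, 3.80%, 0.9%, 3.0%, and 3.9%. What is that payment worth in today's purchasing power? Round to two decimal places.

Price-level factor over 7 years: 1.059 × 1.060 × 1.048 × 1.0380 × 1.009 × 1.030 × 1.039 ≈ 1.3185736723.
Purchasing power today: R$442,047 divided by that factor.

R$335,246.34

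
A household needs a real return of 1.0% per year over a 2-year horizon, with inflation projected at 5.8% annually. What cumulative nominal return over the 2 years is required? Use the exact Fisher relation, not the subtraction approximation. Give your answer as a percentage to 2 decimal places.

14.19%

Required annual nominal rate: (1+1.0%)(1+5.8%) − 1 = 6.858%.
Cumulative over 2 years: (1 + 0.06858)^2 − 1 ≈ 0.14186.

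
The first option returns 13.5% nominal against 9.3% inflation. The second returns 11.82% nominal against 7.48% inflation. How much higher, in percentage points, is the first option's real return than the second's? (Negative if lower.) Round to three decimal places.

-0.195

The first option real return: 1.135/1.093 − 1 = 3.8426%.
The second real return: 1.1182/1.0748 − 1 = 4.0380%.
Difference: 3.8426 − 4.0380 = -0.1954 pp.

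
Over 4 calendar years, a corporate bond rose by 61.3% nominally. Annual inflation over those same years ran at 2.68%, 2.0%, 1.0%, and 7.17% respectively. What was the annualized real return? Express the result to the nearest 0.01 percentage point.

9.22%

Cumulative inflation factor: 1.0268 × 1.020 × 1.010 × 1.0717 ≈ 1.13365.
Nominal growth factor: 1.61300. Real growth factor = 1.61300 / 1.13365 ≈ 1.42283.
Annualized: 1.42283^(1/4) − 1 ≈ 0.09217.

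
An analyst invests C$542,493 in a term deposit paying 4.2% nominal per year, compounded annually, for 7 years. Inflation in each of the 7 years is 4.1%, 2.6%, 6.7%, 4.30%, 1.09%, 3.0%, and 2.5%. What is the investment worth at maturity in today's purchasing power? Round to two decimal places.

C$570,363.95

Nominal value at maturity: C$542,493 × (1 + 4.2%)^7 ≈ C$723,549.37.
Price-level factor over 7 years: 1.041 × 1.026 × 1.067 × 1.0430 × 1.0109 × 1.030 × 1.025 ≈ 1.2685748725.
Dividing the nominal maturity value by the price-level factor gives the value in today's money.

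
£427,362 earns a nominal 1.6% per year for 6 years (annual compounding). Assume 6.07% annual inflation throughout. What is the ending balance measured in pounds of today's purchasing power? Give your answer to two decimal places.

Nominal value at maturity: £427,362 × (1 + 1.6%)^6 ≈ £470,065.25.
Price-level factor over 6 years: (1 + 6.07%)^6 ≈ 1.4241489471.
The maturity value deflated by that factor is the answer in today's purchasing power.

£330,067.48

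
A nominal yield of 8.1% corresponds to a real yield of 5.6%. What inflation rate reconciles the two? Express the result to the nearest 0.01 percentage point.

2.37%

From (1+r_nom) = (1+r_real)(1+π), we get 1+π = (1 + 8.1%)/(1 + 5.6%) = 1.081/1.056 ≈ 1.02367.
So π ≈ 2.3674%.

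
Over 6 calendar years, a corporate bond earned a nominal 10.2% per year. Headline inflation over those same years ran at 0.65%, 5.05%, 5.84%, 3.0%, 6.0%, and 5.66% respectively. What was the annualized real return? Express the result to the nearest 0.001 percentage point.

5.608%

Cumulative inflation factor: 1.0065 × 1.0505 × 1.0584 × 1.030 × 1.060 × 1.0566 ≈ 1.29096.
Nominal growth factor: 1.79098. Real growth factor = 1.79098 / 1.29096 ≈ 1.38732.
Annualized: 1.38732^(1/6) − 1 ≈ 0.05608.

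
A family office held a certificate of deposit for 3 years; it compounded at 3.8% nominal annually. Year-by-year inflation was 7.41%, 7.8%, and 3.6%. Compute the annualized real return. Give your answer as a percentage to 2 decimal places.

Cumulative inflation factor: 1.0741 × 1.078 × 1.036 ≈ 1.19956.
Nominal growth factor: 1.11839. Real growth factor = 1.11839 / 1.19956 ≈ 0.93233.
Annualized: 0.93233^(1/3) − 1 ≈ -0.02309.

-2.31%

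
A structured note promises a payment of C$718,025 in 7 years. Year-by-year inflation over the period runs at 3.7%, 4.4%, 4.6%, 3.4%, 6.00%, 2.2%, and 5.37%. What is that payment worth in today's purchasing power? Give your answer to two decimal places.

Price-level factor over 7 years: 1.037 × 1.044 × 1.046 × 1.034 × 1.0600 × 1.022 × 1.0537 ≈ 1.3366115802.
Purchasing power today: C$718,025 divided by that factor.

C$537,197.95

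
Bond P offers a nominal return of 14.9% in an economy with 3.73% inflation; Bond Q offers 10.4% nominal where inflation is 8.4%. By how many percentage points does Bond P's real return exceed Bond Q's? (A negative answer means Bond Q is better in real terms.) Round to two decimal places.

8.92

Bond P real return: 1.149/1.0373 − 1 = 10.768%.
Bond Q real return: 1.104/1.084 − 1 = 1.845%.
Difference: 10.768 − 1.845 = 8.923 pp.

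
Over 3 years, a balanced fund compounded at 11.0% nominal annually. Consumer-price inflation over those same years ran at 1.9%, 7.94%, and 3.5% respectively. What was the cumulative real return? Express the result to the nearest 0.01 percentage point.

20.14%

Cumulative inflation factor: 1.019 × 1.0794 × 1.035 ≈ 1.13841.
Nominal growth factor: 1.36763. Real growth factor = 1.36763 / 1.13841 ≈ 1.20136.
Total real return ≈ 20.1357%.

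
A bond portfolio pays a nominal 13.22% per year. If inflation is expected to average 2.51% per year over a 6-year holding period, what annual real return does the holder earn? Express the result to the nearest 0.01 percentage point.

10.45%

With constant rates the annual real return is the same each year: (1+13.22%)/(1+2.51%) − 1 = 0.10448.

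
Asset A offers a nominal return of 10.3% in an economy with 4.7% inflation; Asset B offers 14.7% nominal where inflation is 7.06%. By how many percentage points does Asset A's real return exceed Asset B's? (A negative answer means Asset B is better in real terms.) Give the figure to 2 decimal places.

-1.79

Asset A real return: 1.103/1.047 − 1 = 5.349%.
Asset B real return: 1.147/1.0706 − 1 = 7.136%.
Difference: 5.349 − 7.136 = -1.787 pp.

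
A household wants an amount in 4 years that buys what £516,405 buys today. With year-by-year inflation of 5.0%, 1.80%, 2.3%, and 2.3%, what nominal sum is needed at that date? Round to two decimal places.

Cumulative price-level factor: 1.050 × 1.0180 × 1.023 × 1.023 = 1.1186348481.
Multiplying £516,405 by the price-level factor gives the future nominal sum.

£577,668.63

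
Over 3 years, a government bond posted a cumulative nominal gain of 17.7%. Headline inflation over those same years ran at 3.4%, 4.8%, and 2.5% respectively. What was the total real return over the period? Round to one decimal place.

Cumulative inflation factor: 1.034 × 1.048 × 1.025 ≈ 1.11072.
Nominal growth factor: 1.17700. Real growth factor = 1.17700 / 1.11072 ≈ 1.05967.
Total real return ≈ 5.9670%.

6.0%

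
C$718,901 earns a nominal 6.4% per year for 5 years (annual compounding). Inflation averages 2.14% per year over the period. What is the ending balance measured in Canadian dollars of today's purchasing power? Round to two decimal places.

Nominal value at maturity: C$718,901 × (1 + 6.4%)^5 ≈ C$980,341.14.
Price-level factor over 5 years: (1 + 2.14%)^5 ≈ 1.1116786566.
Dividing the nominal maturity value by the price-level factor gives the value in today's money.

C$881,856.58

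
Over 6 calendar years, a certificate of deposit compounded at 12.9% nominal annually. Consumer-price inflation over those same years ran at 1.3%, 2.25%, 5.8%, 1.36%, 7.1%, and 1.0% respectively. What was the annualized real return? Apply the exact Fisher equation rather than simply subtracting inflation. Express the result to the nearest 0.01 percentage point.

9.50%

Cumulative inflation factor: 1.013 × 1.0225 × 1.058 × 1.0136 × 1.071 × 1.010 ≈ 1.20153.
Nominal growth factor: 2.07092. Real growth factor = 2.07092 / 1.20153 ≈ 1.72357.
Annualized: 1.72357^(1/6) − 1 ≈ 0.09498.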